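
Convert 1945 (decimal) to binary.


Divide by 2 repeatedly:
1945 ÷ 2 = 972 remainder 1
972 ÷ 2 = 486 remainder 0
486 ÷ 2 = 243 remainder 0
243 ÷ 2 = 121 remainder 1
121 ÷ 2 = 60 remainder 1
60 ÷ 2 = 30 remainder 0
30 ÷ 2 = 15 remainder 0
15 ÷ 2 = 7 remainder 1
7 ÷ 2 = 3 remainder 1
3 ÷ 2 = 1 remainder 1
1 ÷ 2 = 0 remainder 1
Reading remainders bottom-up:
= 11110011001


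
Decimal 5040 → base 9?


Divide by 9 repeatedly:
5040 ÷ 9 = 560 remainder 0
560 ÷ 9 = 62 remainder 2
62 ÷ 9 = 6 remainder 8
6 ÷ 9 = 0 remainder 6
Reading remainders bottom-up:
= 6820


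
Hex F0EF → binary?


Each hex digit → 4 binary bits:
  F = 1111
  0 = 0000
  E = 1110
  F = 1111
Concatenate: 1111 0000 1110 1111
= 1111000011101111


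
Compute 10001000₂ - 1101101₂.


Align and subtract column by column (LSB to MSB, borrowing when needed):
  10001000
- 01101101
  --------
  col 0: (0 - 0 borrow-in) - 1 → borrow from next column: (0+2) - 1 = 1, borrow out 1
  col 1: (0 - 1 borrow-in) - 0 → borrow from next column: (-1+2) - 0 = 1, borrow out 1
  col 2: (0 - 1 borrow-in) - 1 → borrow from next column: (-1+2) - 1 = 0, borrow out 1
  col 3: (1 - 1 borrow-in) - 1 → borrow from next column: (0+2) - 1 = 1, borrow out 1
  col 4: (0 - 1 borrow-in) - 0 → borrow from next column: (-1+2) - 0 = 1, borrow out 1
  col 5: (0 - 1 borrow-in) - 1 → borrow from next column: (-1+2) - 1 = 0, borrow out 1
  col 6: (0 - 1 borrow-in) - 1 → borrow from next column: (-1+2) - 1 = 0, borrow out 1
  col 7: (1 - 1 borrow-in) - 0 → 0 - 0 = 0, borrow out 0
Reading bits MSB→LSB: 00011011
Strip leading zeros: 11011
= 11011


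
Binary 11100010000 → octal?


Group into 3-bit groups: 011100010000
  011 = 3
  100 = 4
  010 = 2
  000 = 0
= 0o3420


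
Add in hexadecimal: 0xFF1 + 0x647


Align and add column by column (LSB to MSB, each column mod 16 with carry):
  0FF1
+ 0647
  ----
  col 0: 1(1) + 7(7) + 0 (carry in) = 8 → 8(8), carry out 0
  col 1: F(15) + 4(4) + 0 (carry in) = 19 → 3(3), carry out 1
  col 2: F(15) + 6(6) + 1 (carry in) = 22 → 6(6), carry out 1
  col 3: 0(0) + 0(0) + 1 (carry in) = 1 → 1(1), carry out 0
Reading digits MSB→LSB: 1638
Strip leading zeros: 1638
= 0x1638


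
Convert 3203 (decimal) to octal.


Divide by 8 repeatedly:
3203 ÷ 8 = 400 remainder 3
400 ÷ 8 = 50 remainder 0
50 ÷ 8 = 6 remainder 2
6 ÷ 8 = 0 remainder 6
Reading remainders bottom-up:
= 0o6203


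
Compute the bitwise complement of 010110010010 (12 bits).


Original: 010110010010
Invert all bits:
  bit 0: 0 → 1
  bit 1: 1 → 0
  bit 2: 0 → 1
  bit 3: 1 → 0
  bit 4: 1 → 0
  bit 5: 0 → 1
  bit 6: 0 → 1
  bit 7: 1 → 0
  bit 8: 0 → 1
  bit 9: 0 → 1
  bit 10: 1 → 0
  bit 11: 0 → 1
= 101001101101


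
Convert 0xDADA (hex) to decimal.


Positional values:
Position 0: A × 16^0 = 10 × 1 = 10
Position 1: D × 16^1 = 13 × 16 = 208
Position 2: A × 16^2 = 10 × 256 = 2560
Position 3: D × 16^3 = 13 × 4096 = 53248
Sum = 10 + 208 + 2560 + 53248
= 56026


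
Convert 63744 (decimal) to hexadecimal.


Divide by 16 repeatedly:
63744 ÷ 16 = 3984 remainder 0 (0)
3984 ÷ 16 = 249 remainder 0 (0)
249 ÷ 16 = 15 remainder 9 (9)
15 ÷ 16 = 0 remainder 15 (F)
Reading remainders bottom-up:
= 0xF900


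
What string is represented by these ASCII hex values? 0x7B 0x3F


Codes (hex): 0x7B 0x3F
Per-code ASCII lookup:
  0x7B = 123  (special character) → '{'
  0x3F = 63  (special character) → '?'
= '{?'


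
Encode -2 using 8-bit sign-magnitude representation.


Sign bit: 1 (negative)
Magnitude: 2 = 0000010
= 10000010


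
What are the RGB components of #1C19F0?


Hex: #1C19F0
R = 1C₁₆ = 28
G = 19₁₆ = 25
B = F0₁₆ = 240
= RGB(28, 25, 240)


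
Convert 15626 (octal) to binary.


Each octal digit → 3 binary bits:
  1 = 001
  5 = 101
  6 = 110
  2 = 010
  6 = 110
Concatenate: 001 101 110 010 110
= 001101110010110


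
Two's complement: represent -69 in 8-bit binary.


Original: 01000101
Step 1 - Invert all bits: 10111010
Step 2 - Add 1: 10111010 + 1
= 10111011 (represents -69)


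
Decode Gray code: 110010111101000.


Gray code: 110010111101000
MSB stays the same: 1
Each subsequent bit = prev_binary XOR current_gray:
  B[1] = 1 XOR 1 = 0
  B[2] = 0 XOR 0 = 0
  B[3] = 0 XOR 0 = 0
  B[4] = 0 XOR 1 = 1
  B[5] = 1 XOR 0 = 1
  B[6] = 1 XOR 1 = 0
  B[7] = 0 XOR 1 = 1
  B[8] = 1 XOR 1 = 0
  B[9] = 0 XOR 1 = 1
  B[10] = 1 XOR 0 = 1
  B[11] = 1 XOR 1 = 0
  B[12] = 0 XOR 0 = 0
  B[13] = 0 XOR 0 = 0
  B[14] = 0 XOR 0 = 0
= 100011010110000 (18096 decimal)


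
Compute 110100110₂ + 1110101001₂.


Align and add column by column (LSB to MSB, carry propagating):
  00110100110
+ 01110101001
  -----------
  col 0: 0 + 1 + 0 (carry in) = 1 → bit 1, carry out 0
  col 1: 1 + 0 + 0 (carry in) = 1 → bit 1, carry out 0
  col 2: 1 + 0 + 0 (carry in) = 1 → bit 1, carry out 0
  col 3: 0 + 1 + 0 (carry in) = 1 → bit 1, carry out 0
  col 4: 0 + 0 + 0 (carry in) = 0 → bit 0, carry out 0
  col 5: 1 + 1 + 0 (carry in) = 2 → bit 0, carry out 1
  col 6: 0 + 0 + 1 (carry in) = 1 → bit 1, carry out 0
  col 7: 1 + 1 + 0 (carry in) = 2 → bit 0, carry out 1
  col 8: 1 + 1 + 1 (carry in) = 3 → bit 1, carry out 1
  col 9: 0 + 1 + 1 (carry in) = 2 → bit 0, carry out 1
  col 10: 0 + 0 + 1 (carry in) = 1 → bit 1, carry out 0
Reading bits MSB→LSB: 10101001111
Strip leading zeros: 10101001111
= 10101001111


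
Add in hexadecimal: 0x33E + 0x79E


Align and add column by column (LSB to MSB, each column mod 16 with carry):
  033E
+ 079E
  ----
  col 0: E(14) + E(14) + 0 (carry in) = 28 → C(12), carry out 1
  col 1: 3(3) + 9(9) + 1 (carry in) = 13 → D(13), carry out 0
  col 2: 3(3) + 7(7) + 0 (carry in) = 10 → A(10), carry out 0
  col 3: 0(0) + 0(0) + 0 (carry in) = 0 → 0(0), carry out 0
Reading digits MSB→LSB: 0ADC
Strip leading zeros: ADC
= 0xADC


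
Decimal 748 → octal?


Divide by 8 repeatedly:
748 ÷ 8 = 93 remainder 4
93 ÷ 8 = 11 remainder 5
11 ÷ 8 = 1 remainder 3
1 ÷ 8 = 0 remainder 1
Reading remainders bottom-up:
= 0o1354


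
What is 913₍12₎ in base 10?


Positional values (base 12):
  3 × 12^0 = 3 × 1 = 3
  1 × 12^1 = 1 × 12 = 12
  9 × 12^2 = 9 × 144 = 1296
Sum = 3 + 12 + 1296
= 1311


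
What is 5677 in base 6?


Divide by 6 repeatedly:
5677 ÷ 6 = 946 remainder 1
946 ÷ 6 = 157 remainder 4
157 ÷ 6 = 26 remainder 1
26 ÷ 6 = 4 remainder 2
4 ÷ 6 = 0 remainder 4
Reading remainders bottom-up:
= 42141


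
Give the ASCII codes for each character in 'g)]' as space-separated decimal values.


String: 'g)]'  (3 characters)
Per-character ASCII lookup:
  'g': lowercase starts at 97: 'g' = 97 + 6 = 103
  ')': special character: ')' = 41
  ']': special character: ']' = 93
= 103 41 93


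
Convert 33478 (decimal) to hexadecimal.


Divide by 16 repeatedly:
33478 ÷ 16 = 2092 remainder 6 (6)
2092 ÷ 16 = 130 remainder 12 (C)
130 ÷ 16 = 8 remainder 2 (2)
8 ÷ 16 = 0 remainder 8 (8)
Reading remainders bottom-up:
= 0x82C6


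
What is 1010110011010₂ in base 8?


Group into 3-bit groups: 001010110011010
  001 = 1
  010 = 2
  110 = 6
  011 = 3
  010 = 2
= 0o12632


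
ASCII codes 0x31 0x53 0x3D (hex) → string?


Codes (hex): 0x31 0x53 0x3D
Per-code ASCII lookup:
  0x31 = 49  (range 48-57: digits, 49 - 48 = 1) → '1'
  0x53 = 83  (range 65-90: uppercase, 83 - 65 = 18) → 'S'
  0x3D = 61  (special character) → '='
= '1S='


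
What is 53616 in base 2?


Divide by 2 repeatedly:
53616 ÷ 2 = 26808 remainder 0
26808 ÷ 2 = 13404 remainder 0
13404 ÷ 2 = 6702 remainder 0
6702 ÷ 2 = 3351 remainder 0
3351 ÷ 2 = 1675 remainder 1
1675 ÷ 2 = 837 remainder 1
837 ÷ 2 = 418 remainder 1
418 ÷ 2 = 209 remainder 0
209 ÷ 2 = 104 remainder 1
104 ÷ 2 = 52 remainder 0
52 ÷ 2 = 26 remainder 0
26 ÷ 2 = 13 remainder 0
13 ÷ 2 = 6 remainder 1
6 ÷ 2 = 3 remainder 0
3 ÷ 2 = 1 remainder 1
1 ÷ 2 = 0 remainder 1
Reading remainders bottom-up:
= 1101000101110000


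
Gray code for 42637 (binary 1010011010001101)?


Binary: 1010011010001101
Gray code: G = B XOR (B >> 1)
B >> 1 = 0101001101000110
1010011010001101 XOR 0101001101000110:
  1 XOR 0 = 1
  0 XOR 1 = 1
  1 XOR 0 = 1
  0 XOR 1 = 1
  0 XOR 0 = 0
  1 XOR 0 = 1
  1 XOR 1 = 0
  0 XOR 1 = 1
  1 XOR 0 = 1
  0 XOR 1 = 1
  0 XOR 0 = 0
  0 XOR 0 = 0
  1 XOR 0 = 1
  1 XOR 1 = 0
  0 XOR 1 = 1
  1 XOR 0 = 1
= 1111010111001011


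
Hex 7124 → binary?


Each hex digit → 4 binary bits:
  7 = 0111
  1 = 0001
  2 = 0010
  4 = 0100
Concatenate: 0111 0001 0010 0100
= 0111000100100100


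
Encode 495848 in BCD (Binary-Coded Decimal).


Each digit → 4-bit binary:
  4 → 0100
  9 → 1001
  5 → 0101
  8 → 1000
  4 → 0100
  8 → 1000
= 0100 1001 0101 1000 0100 1000


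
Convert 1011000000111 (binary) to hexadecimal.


Group into 4-bit nibbles: 0001011000000111
  0001 = 1
  0110 = 6
  0000 = 0
  0111 = 7
= 0x1607


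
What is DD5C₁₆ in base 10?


Positional values:
Position 0: C × 16^0 = 12 × 1 = 12
Position 1: 5 × 16^1 = 5 × 16 = 80
Position 2: D × 16^2 = 13 × 256 = 3328
Position 3: D × 16^3 = 13 × 4096 = 53248
Sum = 12 + 80 + 3328 + 53248
= 56668


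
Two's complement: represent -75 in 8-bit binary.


Original: 01001011
Step 1 - Invert all bits: 10110100
Step 2 - Add 1: 10110100 + 1
= 10110101 (represents -75)


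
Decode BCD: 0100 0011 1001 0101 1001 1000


Each 4-bit group → digit:
  0100 → 4
  0011 → 3
  1001 → 9
  0101 → 5
  1001 → 9
  1000 → 8
= 439598


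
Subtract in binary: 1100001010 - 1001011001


Align and subtract column by column (LSB to MSB, borrowing when needed):
  1100001010
- 1001011001
  ----------
  col 0: (0 - 0 borrow-in) - 1 → borrow from next column: (0+2) - 1 = 1, borrow out 1
  col 1: (1 - 1 borrow-in) - 0 → 0 - 0 = 0, borrow out 0
  col 2: (0 - 0 borrow-in) - 0 → 0 - 0 = 0, borrow out 0
  col 3: (1 - 0 borrow-in) - 1 → 1 - 1 = 0, borrow out 0
  col 4: (0 - 0 borrow-in) - 1 → borrow from next column: (0+2) - 1 = 1, borrow out 1
  col 5: (0 - 1 borrow-in) - 0 → borrow from next column: (-1+2) - 0 = 1, borrow out 1
  col 6: (0 - 1 borrow-in) - 1 → borrow from next column: (-1+2) - 1 = 0, borrow out 1
  col 7: (0 - 1 borrow-in) - 0 → borrow from next column: (-1+2) - 0 = 1, borrow out 1
  col 8: (1 - 1 borrow-in) - 0 → 0 - 0 = 0, borrow out 0
  col 9: (1 - 0 borrow-in) - 1 → 1 - 1 = 0, borrow out 0
Reading bits MSB→LSB: 0010110001
Strip leading zeros: 10110001
= 10110001


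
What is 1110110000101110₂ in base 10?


Positional values:
Bit 1: 1 × 2^1 = 2
Bit 2: 1 × 2^2 = 4
Bit 3: 1 × 2^3 = 8
Bit 5: 1 × 2^5 = 32
Bit 10: 1 × 2^10 = 1024
Bit 11: 1 × 2^11 = 2048
Bit 13: 1 × 2^13 = 8192
Bit 14: 1 × 2^14 = 16384
Bit 15: 1 × 2^15 = 32768
Sum = 2 + 4 + 8 + 32 + 1024 + 2048 + 8192 + 16384 + 32768
= 60462


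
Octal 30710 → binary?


Each octal digit → 3 binary bits:
  3 = 011
  0 = 000
  7 = 111
  1 = 001
  0 = 000
Concatenate: 011 000 111 001 000
= 011000111001000


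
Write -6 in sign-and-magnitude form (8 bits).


Sign bit: 1 (negative)
Magnitude: 6 = 0000110
= 10000110


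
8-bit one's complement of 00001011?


Original: 00001011
Invert all bits:
  bit 0: 0 → 1
  bit 1: 0 → 1
  bit 2: 0 → 1
  bit 3: 0 → 1
  bit 4: 1 → 0
  bit 5: 0 → 1
  bit 6: 1 → 0
  bit 7: 1 → 0
= 11110100


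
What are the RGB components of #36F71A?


Hex: #36F71A
R = 36₁₆ = 54
G = F7₁₆ = 247
B = 1A₁₆ = 26
= RGB(54, 247, 26)


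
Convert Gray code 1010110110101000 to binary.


Gray code: 1010110110101000
MSB stays the same: 1
Each subsequent bit = prev_binary XOR current_gray:
  B[1] = 1 XOR 0 = 1
  B[2] = 1 XOR 1 = 0
  B[3] = 0 XOR 0 = 0
  B[4] = 0 XOR 1 = 1
  B[5] = 1 XOR 1 = 0
  B[6] = 0 XOR 0 = 0
  B[7] = 0 XOR 1 = 1
  B[8] = 1 XOR 1 = 0
  B[9] = 0 XOR 0 = 0
  B[10] = 0 XOR 1 = 1
  B[11] = 1 XOR 0 = 1
  B[12] = 1 XOR 1 = 0
  B[13] = 0 XOR 0 = 0
  B[14] = 0 XOR 0 = 0
  B[15] = 0 XOR 0 = 0
= 1100100100110000 (51504 decimal)


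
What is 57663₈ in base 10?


Positional values:
Position 0: 3 × 8^0 = 3
Position 1: 6 × 8^1 = 48
Position 2: 6 × 8^2 = 384
Position 3: 7 × 8^3 = 3584
Position 4: 5 × 8^4 = 20480
Sum = 3 + 48 + 384 + 3584 + 20480
= 24499


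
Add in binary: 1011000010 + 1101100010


Align and add column by column (LSB to MSB, carry propagating):
  01011000010
+ 01101100010
  -----------
  col 0: 0 + 0 + 0 (carry in) = 0 → bit 0, carry out 0
  col 1: 1 + 1 + 0 (carry in) = 2 → bit 0, carry out 1
  col 2: 0 + 0 + 1 (carry in) = 1 → bit 1, carry out 0
  col 3: 0 + 0 + 0 (carry in) = 0 → bit 0, carry out 0
  col 4: 0 + 0 + 0 (carry in) = 0 → bit 0, carry out 0
  col 5: 0 + 1 + 0 (carry in) = 1 → bit 1, carry out 0
  col 6: 1 + 1 + 0 (carry in) = 2 → bit 0, carry out 1
  col 7: 1 + 0 + 1 (carry in) = 2 → bit 0, carry out 1
  col 8: 0 + 1 + 1 (carry in) = 2 → bit 0, carry out 1
  col 9: 1 + 1 + 1 (carry in) = 3 → bit 1, carry out 1
  col 10: 0 + 0 + 1 (carry in) = 1 → bit 1, carry out 0
Reading bits MSB→LSB: 11000100100
Strip leading zeros: 11000100100
= 11000100100


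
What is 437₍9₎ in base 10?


Positional values (base 9):
  7 × 9^0 = 7 × 1 = 7
  3 × 9^1 = 3 × 9 = 27
  4 × 9^2 = 4 × 81 = 324
Sum = 7 + 27 + 324
= 358


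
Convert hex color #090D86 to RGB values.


Hex: #090D86
R = 09₁₆ = 9
G = 0D₁₆ = 13
B = 86₁₆ = 134
= RGB(9, 13, 134)


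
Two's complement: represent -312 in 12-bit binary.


Original: 000100111000
Step 1 - Invert all bits: 111011000111
Step 2 - Add 1: 111011000111 + 1
= 111011001000 (represents -312)


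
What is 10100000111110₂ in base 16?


Group into 4-bit nibbles: 0010100000111110
  0010 = 2
  1000 = 8
  0011 = 3
  1110 = E
= 0x283E


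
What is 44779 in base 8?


Divide by 8 repeatedly:
44779 ÷ 8 = 5597 remainder 3
5597 ÷ 8 = 699 remainder 5
699 ÷ 8 = 87 remainder 3
87 ÷ 8 = 10 remainder 7
10 ÷ 8 = 1 remainder 2
1 ÷ 8 = 0 remainder 1
Reading remainders bottom-up:
= 0o127353


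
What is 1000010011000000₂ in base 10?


Positional values:
Bit 6: 1 × 2^6 = 64
Bit 7: 1 × 2^7 = 128
Bit 10: 1 × 2^10 = 1024
Bit 15: 1 × 2^15 = 32768
Sum = 64 + 128 + 1024 + 32768
= 33984


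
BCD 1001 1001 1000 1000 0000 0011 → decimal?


Each 4-bit group → digit:
  1001 → 9
  1001 → 9
  1000 → 8
  1000 → 8
  0000 → 0
  0011 → 3
= 998803


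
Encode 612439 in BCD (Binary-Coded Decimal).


Each digit → 4-bit binary:
  6 → 0110
  1 → 0001
  2 → 0010
  4 → 0100
  3 → 0011
  9 → 1001
= 0110 0001 0010 0100 0011 1001


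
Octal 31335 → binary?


Each octal digit → 3 binary bits:
  3 = 011
  1 = 001
  3 = 011
  3 = 011
  5 = 101
Concatenate: 011 001 011 011 101
= 011001011011101


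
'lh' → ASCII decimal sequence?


String: 'lh'  (2 characters)
Per-character ASCII lookup:
  'l': lowercase starts at 97: 'l' = 97 + 11 = 108
  'h': lowercase starts at 97: 'h' = 97 + 7 = 104
= 108 104


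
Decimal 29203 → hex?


Divide by 16 repeatedly:
29203 ÷ 16 = 1825 remainder 3 (3)
1825 ÷ 16 = 114 remainder 1 (1)
114 ÷ 16 = 7 remainder 2 (2)
7 ÷ 16 = 0 remainder 7 (7)
Reading remainders bottom-up:
= 0x7213


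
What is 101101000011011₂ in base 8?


Group into 3-bit groups: 101101000011011
  101 = 5
  101 = 5
  000 = 0
  011 = 3
  011 = 3
= 0o55033


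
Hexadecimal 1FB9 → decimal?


Positional values:
Position 0: 9 × 16^0 = 9 × 1 = 9
Position 1: B × 16^1 = 11 × 16 = 176
Position 2: F × 16^2 = 15 × 256 = 3840
Position 3: 1 × 16^3 = 1 × 4096 = 4096
Sum = 9 + 176 + 3840 + 4096
= 8121


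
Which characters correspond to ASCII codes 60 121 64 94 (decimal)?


Codes (decimal): 60 121 64 94
Per-code ASCII lookup:
  60  (special character) → '<'
  121  (range 97-122: lowercase, 121 - 97 = 24) → 'y'
  64  (special character) → '@'
  94  (special character) → '^'
= '<y@^'


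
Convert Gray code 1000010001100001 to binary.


Gray code: 1000010001100001
MSB stays the same: 1
Each subsequent bit = prev_binary XOR current_gray:
  B[1] = 1 XOR 0 = 1
  B[2] = 1 XOR 0 = 1
  B[3] = 1 XOR 0 = 1
  B[4] = 1 XOR 0 = 1
  B[5] = 1 XOR 1 = 0
  B[6] = 0 XOR 0 = 0
  B[7] = 0 XOR 0 = 0
  B[8] = 0 XOR 0 = 0
  B[9] = 0 XOR 1 = 1
  B[10] = 1 XOR 1 = 0
  B[11] = 0 XOR 0 = 0
  B[12] = 0 XOR 0 = 0
  B[13] = 0 XOR 0 = 0
  B[14] = 0 XOR 0 = 0
  B[15] = 0 XOR 1 = 1
= 1111100001000001 (63553 decimal)


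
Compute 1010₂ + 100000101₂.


Align and add column by column (LSB to MSB, carry propagating):
  0000001010
+ 0100000101
  ----------
  col 0: 0 + 1 + 0 (carry in) = 1 → bit 1, carry out 0
  col 1: 1 + 0 + 0 (carry in) = 1 → bit 1, carry out 0
  col 2: 0 + 1 + 0 (carry in) = 1 → bit 1, carry out 0
  col 3: 1 + 0 + 0 (carry in) = 1 → bit 1, carry out 0
  col 4: 0 + 0 + 0 (carry in) = 0 → bit 0, carry out 0
  col 5: 0 + 0 + 0 (carry in) = 0 → bit 0, carry out 0
  col 6: 0 + 0 + 0 (carry in) = 0 → bit 0, carry out 0
  col 7: 0 + 0 + 0 (carry in) = 0 → bit 0, carry out 0
  col 8: 0 + 1 + 0 (carry in) = 1 → bit 1, carry out 0
  col 9: 0 + 0 + 0 (carry in) = 0 → bit 0, carry out 0
Reading bits MSB→LSB: 0100001111
Strip leading zeros: 100001111
= 100001111


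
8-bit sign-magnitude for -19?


Sign bit: 1 (negative)
Magnitude: 19 = 0010011
= 10010011


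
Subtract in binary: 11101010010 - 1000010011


Align and subtract column by column (LSB to MSB, borrowing when needed):
  11101010010
- 01000010011
  -----------
  col 0: (0 - 0 borrow-in) - 1 → borrow from next column: (0+2) - 1 = 1, borrow out 1
  col 1: (1 - 1 borrow-in) - 1 → borrow from next column: (0+2) - 1 = 1, borrow out 1
  col 2: (0 - 1 borrow-in) - 0 → borrow from next column: (-1+2) - 0 = 1, borrow out 1
  col 3: (0 - 1 borrow-in) - 0 → borrow from next column: (-1+2) - 0 = 1, borrow out 1
  col 4: (1 - 1 borrow-in) - 1 → borrow from next column: (0+2) - 1 = 1, borrow out 1
  col 5: (0 - 1 borrow-in) - 0 → borrow from next column: (-1+2) - 0 = 1, borrow out 1
  col 6: (1 - 1 borrow-in) - 0 → 0 - 0 = 0, borrow out 0
  col 7: (0 - 0 borrow-in) - 0 → 0 - 0 = 0, borrow out 0
  col 8: (1 - 0 borrow-in) - 0 → 1 - 0 = 1, borrow out 0
  col 9: (1 - 0 borrow-in) - 1 → 1 - 1 = 0, borrow out 0
  col 10: (1 - 0 borrow-in) - 0 → 1 - 0 = 1, borrow out 0
Reading bits MSB→LSB: 10100111111
Strip leading zeros: 10100111111
= 10100111111


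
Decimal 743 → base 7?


Divide by 7 repeatedly:
743 ÷ 7 = 106 remainder 1
106 ÷ 7 = 15 remainder 1
15 ÷ 7 = 2 remainder 1
2 ÷ 7 = 0 remainder 2
Reading remainders bottom-up:
= 2111


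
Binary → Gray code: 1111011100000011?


Binary: 1111011100000011
Gray code: G = B XOR (B >> 1)
B >> 1 = 0111101110000001
1111011100000011 XOR 0111101110000001:
  1 XOR 0 = 1
  1 XOR 1 = 0
  1 XOR 1 = 0
  1 XOR 1 = 0
  0 XOR 1 = 1
  1 XOR 0 = 1
  1 XOR 1 = 0
  1 XOR 1 = 0
  0 XOR 1 = 1
  0 XOR 0 = 0
  0 XOR 0 = 0
  0 XOR 0 = 0
  0 XOR 0 = 0
  0 XOR 0 = 0
  1 XOR 0 = 1
  1 XOR 1 = 0
= 1000110010000010


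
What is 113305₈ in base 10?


Positional values:
Position 0: 5 × 8^0 = 5
Position 1: 0 × 8^1 = 0
Position 2: 3 × 8^2 = 192
Position 3: 3 × 8^3 = 1536
Position 4: 1 × 8^4 = 4096
Position 5: 1 × 8^5 = 32768
Sum = 5 + 0 + 192 + 1536 + 4096 + 32768
= 38597


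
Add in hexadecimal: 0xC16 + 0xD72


Align and add column by column (LSB to MSB, each column mod 16 with carry):
  0C16
+ 0D72
  ----
  col 0: 6(6) + 2(2) + 0 (carry in) = 8 → 8(8), carry out 0
  col 1: 1(1) + 7(7) + 0 (carry in) = 8 → 8(8), carry out 0
  col 2: C(12) + D(13) + 0 (carry in) = 25 → 9(9), carry out 1
  col 3: 0(0) + 0(0) + 1 (carry in) = 1 → 1(1), carry out 0
Reading digits MSB→LSB: 1988
Strip leading zeros: 1988
= 0x1988


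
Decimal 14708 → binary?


Divide by 2 repeatedly:
14708 ÷ 2 = 7354 remainder 0
7354 ÷ 2 = 3677 remainder 0
3677 ÷ 2 = 1838 remainder 1
1838 ÷ 2 = 919 remainder 0
919 ÷ 2 = 459 remainder 1
459 ÷ 2 = 229 remainder 1
229 ÷ 2 = 114 remainder 1
114 ÷ 2 = 57 remainder 0
57 ÷ 2 = 28 remainder 1
28 ÷ 2 = 14 remainder 0
14 ÷ 2 = 7 remainder 0
7 ÷ 2 = 3 remainder 1
3 ÷ 2 = 1 remainder 1
1 ÷ 2 = 0 remainder 1
Reading remainders bottom-up:
= 11100101110100


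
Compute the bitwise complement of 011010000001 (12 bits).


Original: 011010000001
Invert all bits:
  bit 0: 0 → 1
  bit 1: 1 → 0
  bit 2: 1 → 0
  bit 3: 0 → 1
  bit 4: 1 → 0
  bit 5: 0 → 1
  bit 6: 0 → 1
  bit 7: 0 → 1
  bit 8: 0 → 1
  bit 9: 0 → 1
  bit 10: 0 → 1
  bit 11: 1 → 0
= 100101111110


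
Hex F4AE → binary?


Each hex digit → 4 binary bits:
  F = 1111
  4 = 0100
  A = 1010
  E = 1110
Concatenate: 1111 0100 1010 1110
= 1111010010101110


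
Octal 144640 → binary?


Each octal digit → 3 binary bits:
  1 = 001
  4 = 100
  4 = 100
  6 = 110
  4 = 100
  0 = 000
Concatenate: 001 100 100 110 100 000
= 001100100110100000


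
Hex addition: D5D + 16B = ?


Align and add column by column (LSB to MSB, each column mod 16 with carry):
  0D5D
+ 016B
  ----
  col 0: D(13) + B(11) + 0 (carry in) = 24 → 8(8), carry out 1
  col 1: 5(5) + 6(6) + 1 (carry in) = 12 → C(12), carry out 0
  col 2: D(13) + 1(1) + 0 (carry in) = 14 → E(14), carry out 0
  col 3: 0(0) + 0(0) + 0 (carry in) = 0 → 0(0), carry out 0
Reading digits MSB→LSB: 0EC8
Strip leading zeros: EC8
= 0xEC8


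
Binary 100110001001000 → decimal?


Positional values:
Bit 3: 1 × 2^3 = 8
Bit 6: 1 × 2^6 = 64
Bit 10: 1 × 2^10 = 1024
Bit 11: 1 × 2^11 = 2048
Bit 14: 1 × 2^14 = 16384
Sum = 8 + 64 + 1024 + 2048 + 16384
= 19528


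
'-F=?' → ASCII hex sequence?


String: '-F=?'  (4 characters)
Per-character ASCII lookup:
  '-': special character: '-' = 45 → 0x2D
  'F': uppercase starts at 65: 'F' = 65 + 5 = 70 → 0x46
  '=': special character: '=' = 61 → 0x3D
  '?': special character: '?' = 63 → 0x3F
= 0x2D 0x46 0x3D 0x3F


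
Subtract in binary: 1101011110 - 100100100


Align and subtract column by column (LSB to MSB, borrowing when needed):
  1101011110
- 0100100100
  ----------
  col 0: (0 - 0 borrow-in) - 0 → 0 - 0 = 0, borrow out 0
  col 1: (1 - 0 borrow-in) - 0 → 1 - 0 = 1, borrow out 0
  col 2: (1 - 0 borrow-in) - 1 → 1 - 1 = 0, borrow out 0
  col 3: (1 - 0 borrow-in) - 0 → 1 - 0 = 1, borrow out 0
  col 4: (1 - 0 borrow-in) - 0 → 1 - 0 = 1, borrow out 0
  col 5: (0 - 0 borrow-in) - 1 → borrow from next column: (0+2) - 1 = 1, borrow out 1
  col 6: (1 - 1 borrow-in) - 0 → 0 - 0 = 0, borrow out 0
  col 7: (0 - 0 borrow-in) - 0 → 0 - 0 = 0, borrow out 0
  col 8: (1 - 0 borrow-in) - 1 → 1 - 1 = 0, borrow out 0
  col 9: (1 - 0 borrow-in) - 0 → 1 - 0 = 1, borrow out 0
Reading bits MSB→LSB: 1000111010
Strip leading zeros: 1000111010
= 1000111010


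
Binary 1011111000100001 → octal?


Group into 3-bit groups: 001011111000100001
  001 = 1
  011 = 3
  111 = 7
  000 = 0
  100 = 4
  001 = 1
= 0o137041


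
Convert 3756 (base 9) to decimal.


Positional values (base 9):
  6 × 9^0 = 6 × 1 = 6
  5 × 9^1 = 5 × 9 = 45
  7 × 9^2 = 7 × 81 = 567
  3 × 9^3 = 3 × 729 = 2187
Sum = 6 + 45 + 567 + 2187
= 2805


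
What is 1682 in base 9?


Divide by 9 repeatedly:
1682 ÷ 9 = 186 remainder 8
186 ÷ 9 = 20 remainder 6
20 ÷ 9 = 2 remainder 2
2 ÷ 9 = 0 remainder 2
Reading remainders bottom-up:
= 2268


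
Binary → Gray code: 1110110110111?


Binary: 1110110110111
Gray code: G = B XOR (B >> 1)
B >> 1 = 0111011011011
1110110110111 XOR 0111011011011:
  1 XOR 0 = 1
  1 XOR 1 = 0
  1 XOR 1 = 0
  0 XOR 1 = 1
  1 XOR 0 = 1
  1 XOR 1 = 0
  0 XOR 1 = 1
  1 XOR 0 = 1
  1 XOR 1 = 0
  0 XOR 1 = 1
  1 XOR 0 = 1
  1 XOR 1 = 0
  1 XOR 1 = 0
= 1001101101100


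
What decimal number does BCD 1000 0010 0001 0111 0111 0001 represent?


Each 4-bit group → digit:
  1000 → 8
  0010 → 2
  0001 → 1
  0111 → 7
  0111 → 7
  0001 → 1
= 821771


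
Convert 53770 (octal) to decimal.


Positional values:
Position 0: 0 × 8^0 = 0
Position 1: 7 × 8^1 = 56
Position 2: 7 × 8^2 = 448
Position 3: 3 × 8^3 = 1536
Position 4: 5 × 8^4 = 20480
Sum = 0 + 56 + 448 + 1536 + 20480
= 22520


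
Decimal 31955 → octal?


Divide by 8 repeatedly:
31955 ÷ 8 = 3994 remainder 3
3994 ÷ 8 = 499 remainder 2
499 ÷ 8 = 62 remainder 3
62 ÷ 8 = 7 remainder 6
7 ÷ 8 = 0 remainder 7
Reading remainders bottom-up:
= 0o76323


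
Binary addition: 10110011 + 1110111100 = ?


Align and add column by column (LSB to MSB, carry propagating):
  00010110011
+ 01110111100
  -----------
  col 0: 1 + 0 + 0 (carry in) = 1 → bit 1, carry out 0
  col 1: 1 + 0 + 0 (carry in) = 1 → bit 1, carry out 0
  col 2: 0 + 1 + 0 (carry in) = 1 → bit 1, carry out 0
  col 3: 0 + 1 + 0 (carry in) = 1 → bit 1, carry out 0
  col 4: 1 + 1 + 0 (carry in) = 2 → bit 0, carry out 1
  col 5: 1 + 1 + 1 (carry in) = 3 → bit 1, carry out 1
  col 6: 0 + 0 + 1 (carry in) = 1 → bit 1, carry out 0
  col 7: 1 + 1 + 0 (carry in) = 2 → bit 0, carry out 1
  col 8: 0 + 1 + 1 (carry in) = 2 → bit 0, carry out 1
  col 9: 0 + 1 + 1 (carry in) = 2 → bit 0, carry out 1
  col 10: 0 + 0 + 1 (carry in) = 1 → bit 1, carry out 0
Reading bits MSB→LSB: 10001101111
Strip leading zeros: 10001101111
= 10001101111


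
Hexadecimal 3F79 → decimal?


Positional values:
Position 0: 9 × 16^0 = 9 × 1 = 9
Position 1: 7 × 16^1 = 7 × 16 = 112
Position 2: F × 16^2 = 15 × 256 = 3840
Position 3: 3 × 16^3 = 3 × 4096 = 12288
Sum = 9 + 112 + 3840 + 12288
= 16249


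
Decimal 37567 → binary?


Divide by 2 repeatedly:
37567 ÷ 2 = 18783 remainder 1
18783 ÷ 2 = 9391 remainder 1
9391 ÷ 2 = 4695 remainder 1
4695 ÷ 2 = 2347 remainder 1
2347 ÷ 2 = 1173 remainder 1
1173 ÷ 2 = 586 remainder 1
586 ÷ 2 = 293 remainder 0
293 ÷ 2 = 146 remainder 1
146 ÷ 2 = 73 remainder 0
73 ÷ 2 = 36 remainder 1
36 ÷ 2 = 18 remainder 0
18 ÷ 2 = 9 remainder 0
9 ÷ 2 = 4 remainder 1
4 ÷ 2 = 2 remainder 0
2 ÷ 2 = 1 remainder 0
1 ÷ 2 = 0 remainder 1
Reading remainders bottom-up:
= 1001001010111111


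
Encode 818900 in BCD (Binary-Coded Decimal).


Each digit → 4-bit binary:
  8 → 1000
  1 → 0001
  8 → 1000
  9 → 1001
  0 → 0000
  0 → 0000
= 1000 0001 1000 1001 0000 0000


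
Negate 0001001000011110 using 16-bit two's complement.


Original: 0001001000011110
Step 1 - Invert all bits: 1110110111100001
Step 2 - Add 1: 1110110111100001 + 1
= 1110110111100010 (represents -4638)


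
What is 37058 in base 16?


Divide by 16 repeatedly:
37058 ÷ 16 = 2316 remainder 2 (2)
2316 ÷ 16 = 144 remainder 12 (C)
144 ÷ 16 = 9 remainder 0 (0)
9 ÷ 16 = 0 remainder 9 (9)
Reading remainders bottom-up:
= 0x90C2


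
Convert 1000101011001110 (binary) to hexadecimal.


Group into 4-bit nibbles: 1000101011001110
  1000 = 8
  1010 = A
  1100 = C
  1110 = E
= 0x8ACE


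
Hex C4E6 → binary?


Each hex digit → 4 binary bits:
  C = 1100
  4 = 0100
  E = 1110
  6 = 0110
Concatenate: 1100 0100 1110 0110
= 1100010011100110


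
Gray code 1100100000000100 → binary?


Gray code: 1100100000000100
MSB stays the same: 1
Each subsequent bit = prev_binary XOR current_gray:
  B[1] = 1 XOR 1 = 0
  B[2] = 0 XOR 0 = 0
  B[3] = 0 XOR 0 = 0
  B[4] = 0 XOR 1 = 1
  B[5] = 1 XOR 0 = 1
  B[6] = 1 XOR 0 = 1
  B[7] = 1 XOR 0 = 1
  B[8] = 1 XOR 0 = 1
  B[9] = 1 XOR 0 = 1
  B[10] = 1 XOR 0 = 1
  B[11] = 1 XOR 0 = 1
  B[12] = 1 XOR 0 = 1
  B[13] = 1 XOR 1 = 0
  B[14] = 0 XOR 0 = 0
  B[15] = 0 XOR 0 = 0
= 1000111111111000 (36856 decimal)


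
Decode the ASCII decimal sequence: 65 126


Codes (decimal): 65 126
Per-code ASCII lookup:
  65  (range 65-90: uppercase, 65 - 65 = 0) → 'A'
  126  (special character) → '~'
= 'A~'


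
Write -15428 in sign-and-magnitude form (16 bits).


Sign bit: 1 (negative)
Magnitude: 15428 = 011110001000100
= 1011110001000100


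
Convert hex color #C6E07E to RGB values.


Hex: #C6E07E
R = C6₁₆ = 198
G = E0₁₆ = 224
B = 7E₁₆ = 126
= RGB(198, 224, 126)


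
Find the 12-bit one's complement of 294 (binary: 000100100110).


Original: 000100100110
Invert all bits:
  bit 0: 0 → 1
  bit 1: 0 → 1
  bit 2: 0 → 1
  bit 3: 1 → 0
  bit 4: 0 → 1
  bit 5: 0 → 1
  bit 6: 1 → 0
  bit 7: 0 → 1
  bit 8: 0 → 1
  bit 9: 1 → 0
  bit 10: 1 → 0
  bit 11: 0 → 1
= 111011011001


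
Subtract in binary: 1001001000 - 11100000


Align and subtract column by column (LSB to MSB, borrowing when needed):
  1001001000
- 0011100000
  ----------
  col 0: (0 - 0 borrow-in) - 0 → 0 - 0 = 0, borrow out 0
  col 1: (0 - 0 borrow-in) - 0 → 0 - 0 = 0, borrow out 0
  col 2: (0 - 0 borrow-in) - 0 → 0 - 0 = 0, borrow out 0
  col 3: (1 - 0 borrow-in) - 0 → 1 - 0 = 1, borrow out 0
  col 4: (0 - 0 borrow-in) - 0 → 0 - 0 = 0, borrow out 0
  col 5: (0 - 0 borrow-in) - 1 → borrow from next column: (0+2) - 1 = 1, borrow out 1
  col 6: (1 - 1 borrow-in) - 1 → borrow from next column: (0+2) - 1 = 1, borrow out 1
  col 7: (0 - 1 borrow-in) - 1 → borrow from next column: (-1+2) - 1 = 0, borrow out 1
  col 8: (0 - 1 borrow-in) - 0 → borrow from next column: (-1+2) - 0 = 1, borrow out 1
  col 9: (1 - 1 borrow-in) - 0 → 0 - 0 = 0, borrow out 0
Reading bits MSB→LSB: 0101101000
Strip leading zeros: 101101000
= 101101000


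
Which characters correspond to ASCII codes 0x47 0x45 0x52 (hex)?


Codes (hex): 0x47 0x45 0x52
Per-code ASCII lookup:
  0x47 = 71  (range 65-90: uppercase, 71 - 65 = 6) → 'G'
  0x45 = 69  (range 65-90: uppercase, 69 - 65 = 4) → 'E'
  0x52 = 82  (range 65-90: uppercase, 82 - 65 = 17) → 'R'
= 'GER'


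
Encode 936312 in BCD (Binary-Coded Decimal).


Each digit → 4-bit binary:
  9 → 1001
  3 → 0011
  6 → 0110
  3 → 0011
  1 → 0001
  2 → 0010
= 1001 0011 0110 0011 0001 0010


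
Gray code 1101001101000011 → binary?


Gray code: 1101001101000011
MSB stays the same: 1
Each subsequent bit = prev_binary XOR current_gray:
  B[1] = 1 XOR 1 = 0
  B[2] = 0 XOR 0 = 0
  B[3] = 0 XOR 1 = 1
  B[4] = 1 XOR 0 = 1
  B[5] = 1 XOR 0 = 1
  B[6] = 1 XOR 1 = 0
  B[7] = 0 XOR 1 = 1
  B[8] = 1 XOR 0 = 1
  B[9] = 1 XOR 1 = 0
  B[10] = 0 XOR 0 = 0
  B[11] = 0 XOR 0 = 0
  B[12] = 0 XOR 0 = 0
  B[13] = 0 XOR 0 = 0
  B[14] = 0 XOR 1 = 1
  B[15] = 1 XOR 1 = 0
= 1001110110000010 (40322 decimal)


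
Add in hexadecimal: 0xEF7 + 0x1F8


Align and add column by column (LSB to MSB, each column mod 16 with carry):
  0EF7
+ 01F8
  ----
  col 0: 7(7) + 8(8) + 0 (carry in) = 15 → F(15), carry out 0
  col 1: F(15) + F(15) + 0 (carry in) = 30 → E(14), carry out 1
  col 2: E(14) + 1(1) + 1 (carry in) = 16 → 0(0), carry out 1
  col 3: 0(0) + 0(0) + 1 (carry in) = 1 → 1(1), carry out 0
Reading digits MSB→LSB: 10EF
Strip leading zeros: 10EF
= 0x10EF


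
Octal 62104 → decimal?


Positional values:
Position 0: 4 × 8^0 = 4
Position 1: 0 × 8^1 = 0
Position 2: 1 × 8^2 = 64
Position 3: 2 × 8^3 = 1024
Position 4: 6 × 8^4 = 24576
Sum = 4 + 0 + 64 + 1024 + 24576
= 25668


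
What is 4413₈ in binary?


Each octal digit → 3 binary bits:
  4 = 100
  4 = 100
  1 = 001
  3 = 011
Concatenate: 100 100 001 011
= 100100001011


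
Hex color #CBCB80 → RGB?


Hex: #CBCB80
R = CB₁₆ = 203
G = CB₁₆ = 203
B = 80₁₆ = 128
= RGB(203, 203, 128)


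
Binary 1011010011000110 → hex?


Group into 4-bit nibbles: 1011010011000110
  1011 = B
  0100 = 4
  1100 = C
  0110 = 6
= 0xB4C6


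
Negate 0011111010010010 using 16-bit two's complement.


Original: 0011111010010010
Step 1 - Invert all bits: 1100000101101101
Step 2 - Add 1: 1100000101101101 + 1
= 1100000101101110 (represents -16018)


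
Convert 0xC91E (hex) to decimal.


Positional values:
Position 0: E × 16^0 = 14 × 1 = 14
Position 1: 1 × 16^1 = 1 × 16 = 16
Position 2: 9 × 16^2 = 9 × 256 = 2304
Position 3: C × 16^3 = 12 × 4096 = 49152
Sum = 14 + 16 + 2304 + 49152
= 51486


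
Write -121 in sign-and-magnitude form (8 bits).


Sign bit: 1 (negative)
Magnitude: 121 = 1111001
= 11111001


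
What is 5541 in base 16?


Divide by 16 repeatedly:
5541 ÷ 16 = 346 remainder 5 (5)
346 ÷ 16 = 21 remainder 10 (A)
21 ÷ 16 = 1 remainder 5 (5)
1 ÷ 16 = 0 remainder 1 (1)
Reading remainders bottom-up:
= 0x15A5


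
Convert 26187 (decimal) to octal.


Divide by 8 repeatedly:
26187 ÷ 8 = 3273 remainder 3
3273 ÷ 8 = 409 remainder 1
409 ÷ 8 = 51 remainder 1
51 ÷ 8 = 6 remainder 3
6 ÷ 8 = 0 remainder 6
Reading remainders bottom-up:
= 0o63113


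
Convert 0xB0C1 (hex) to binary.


Each hex digit → 4 binary bits:
  B = 1011
  0 = 0000
  C = 1100
  1 = 0001
Concatenate: 1011 0000 1100 0001
= 1011000011000001


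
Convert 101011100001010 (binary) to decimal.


Positional values:
Bit 1: 1 × 2^1 = 2
Bit 3: 1 × 2^3 = 8
Bit 8: 1 × 2^8 = 256
Bit 9: 1 × 2^9 = 512
Bit 10: 1 × 2^10 = 1024
Bit 12: 1 × 2^12 = 4096
Bit 14: 1 × 2^14 = 16384
Sum = 2 + 8 + 256 + 512 + 1024 + 4096 + 16384
= 22282


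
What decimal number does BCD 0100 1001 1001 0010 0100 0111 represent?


Each 4-bit group → digit:
  0100 → 4
  1001 → 9
  1001 → 9
  0010 → 2
  0100 → 4
  0111 → 7
= 499247


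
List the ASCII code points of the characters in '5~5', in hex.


String: '5~5'  (3 characters)
Per-character ASCII lookup:
  '5': digits start at 48: '5' = 48 + 5 = 53 → 0x35
  '~': special character: '~' = 126 → 0x7E
  '5': digits start at 48: '5' = 48 + 5 = 53 → 0x35
= 0x35 0x7E 0x35


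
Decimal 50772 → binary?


Divide by 2 repeatedly:
50772 ÷ 2 = 25386 remainder 0
25386 ÷ 2 = 12693 remainder 0
12693 ÷ 2 = 6346 remainder 1
6346 ÷ 2 = 3173 remainder 0
3173 ÷ 2 = 1586 remainder 1
1586 ÷ 2 = 793 remainder 0
793 ÷ 2 = 396 remainder 1
396 ÷ 2 = 198 remainder 0
198 ÷ 2 = 99 remainder 0
99 ÷ 2 = 49 remainder 1
49 ÷ 2 = 24 remainder 1
24 ÷ 2 = 12 remainder 0
12 ÷ 2 = 6 remainder 0
6 ÷ 2 = 3 remainder 0
3 ÷ 2 = 1 remainder 1
1 ÷ 2 = 0 remainder 1
Reading remainders bottom-up:
= 1100011001010100


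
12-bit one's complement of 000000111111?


Original: 000000111111
Invert all bits:
  bit 0: 0 → 1
  bit 1: 0 → 1
  bit 2: 0 → 1
  bit 3: 0 → 1
  bit 4: 0 → 1
  bit 5: 0 → 1
  bit 6: 1 → 0
  bit 7: 1 → 0
  bit 8: 1 → 0
  bit 9: 1 → 0
  bit 10: 1 → 0
  bit 11: 1 → 0
= 111111000000


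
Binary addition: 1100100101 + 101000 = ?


Align and add column by column (LSB to MSB, carry propagating):
  01100100101
+ 00000101000
  -----------
  col 0: 1 + 0 + 0 (carry in) = 1 → bit 1, carry out 0
  col 1: 0 + 0 + 0 (carry in) = 0 → bit 0, carry out 0
  col 2: 1 + 0 + 0 (carry in) = 1 → bit 1, carry out 0
  col 3: 0 + 1 + 0 (carry in) = 1 → bit 1, carry out 0
  col 4: 0 + 0 + 0 (carry in) = 0 → bit 0, carry out 0
  col 5: 1 + 1 + 0 (carry in) = 2 → bit 0, carry out 1
  col 6: 0 + 0 + 1 (carry in) = 1 → bit 1, carry out 0
  col 7: 0 + 0 + 0 (carry in) = 0 → bit 0, carry out 0
  col 8: 1 + 0 + 0 (carry in) = 1 → bit 1, carry out 0
  col 9: 1 + 0 + 0 (carry in) = 1 → bit 1, carry out 0
  col 10: 0 + 0 + 0 (carry in) = 0 → bit 0, carry out 0
Reading bits MSB→LSB: 01101001101
Strip leading zeros: 1101001101
= 1101001101


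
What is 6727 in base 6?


Divide by 6 repeatedly:
6727 ÷ 6 = 1121 remainder 1
1121 ÷ 6 = 186 remainder 5
186 ÷ 6 = 31 remainder 0
31 ÷ 6 = 5 remainder 1
5 ÷ 6 = 0 remainder 5
Reading remainders bottom-up:
= 51051


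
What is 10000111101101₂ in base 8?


Group into 3-bit groups: 010000111101101
  010 = 2
  000 = 0
  111 = 7
  101 = 5
  101 = 5
= 0o20755


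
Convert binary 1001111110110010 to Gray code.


Binary: 1001111110110010
Gray code: G = B XOR (B >> 1)
B >> 1 = 0100111111011001
1001111110110010 XOR 0100111111011001:
  1 XOR 0 = 1
  0 XOR 1 = 1
  0 XOR 0 = 0
  1 XOR 0 = 1
  1 XOR 1 = 0
  1 XOR 1 = 0
  1 XOR 1 = 0
  1 XOR 1 = 0
  1 XOR 1 = 0
  0 XOR 1 = 1
  1 XOR 0 = 1
  1 XOR 1 = 0
  0 XOR 1 = 1
  0 XOR 0 = 0
  1 XOR 0 = 1
  0 XOR 1 = 1
= 1101000001101011


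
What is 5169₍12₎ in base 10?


Positional values (base 12):
  9 × 12^0 = 9 × 1 = 9
  6 × 12^1 = 6 × 12 = 72
  1 × 12^2 = 1 × 144 = 144
  5 × 12^3 = 5 × 1728 = 8640
Sum = 9 + 72 + 144 + 8640
= 8865


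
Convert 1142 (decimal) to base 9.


Divide by 9 repeatedly:
1142 ÷ 9 = 126 remainder 8
126 ÷ 9 = 14 remainder 0
14 ÷ 9 = 1 remainder 5
1 ÷ 9 = 0 remainder 1
Reading remainders bottom-up:
= 1508


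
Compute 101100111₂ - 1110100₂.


Align and subtract column by column (LSB to MSB, borrowing when needed):
  101100111
- 001110100
  ---------
  col 0: (1 - 0 borrow-in) - 0 → 1 - 0 = 1, borrow out 0
  col 1: (1 - 0 borrow-in) - 0 → 1 - 0 = 1, borrow out 0
  col 2: (1 - 0 borrow-in) - 1 → 1 - 1 = 0, borrow out 0
  col 3: (0 - 0 borrow-in) - 0 → 0 - 0 = 0, borrow out 0
  col 4: (0 - 0 borrow-in) - 1 → borrow from next column: (0+2) - 1 = 1, borrow out 1
  col 5: (1 - 1 borrow-in) - 1 → borrow from next column: (0+2) - 1 = 1, borrow out 1
  col 6: (1 - 1 borrow-in) - 1 → borrow from next column: (0+2) - 1 = 1, borrow out 1
  col 7: (0 - 1 borrow-in) - 0 → borrow from next column: (-1+2) - 0 = 1, borrow out 1
  col 8: (1 - 1 borrow-in) - 0 → 0 - 0 = 0, borrow out 0
Reading bits MSB→LSB: 011110011
Strip leading zeros: 11110011
= 11110011


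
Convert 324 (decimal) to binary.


Divide by 2 repeatedly:
324 ÷ 2 = 162 remainder 0
162 ÷ 2 = 81 remainder 0
81 ÷ 2 = 40 remainder 1
40 ÷ 2 = 20 remainder 0
20 ÷ 2 = 10 remainder 0
10 ÷ 2 = 5 remainder 0
5 ÷ 2 = 2 remainder 1
2 ÷ 2 = 1 remainder 0
1 ÷ 2 = 0 remainder 1
Reading remainders bottom-up:
= 101000100


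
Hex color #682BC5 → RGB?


Hex: #682BC5
R = 68₁₆ = 104
G = 2B₁₆ = 43
B = C5₁₆ = 197
= RGB(104, 43, 197)


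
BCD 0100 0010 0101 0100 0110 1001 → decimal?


Each 4-bit group → digit:
  0100 → 4
  0010 → 2
  0101 → 5
  0100 → 4
  0110 → 6
  1001 → 9
= 425469


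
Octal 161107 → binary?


Each octal digit → 3 binary bits:
  1 = 001
  6 = 110
  1 = 001
  1 = 001
  0 = 000
  7 = 111
Concatenate: 001 110 001 001 000 111
= 001110001001000111


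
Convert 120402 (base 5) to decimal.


Positional values (base 5):
  2 × 5^0 = 2 × 1 = 2
  0 × 5^1 = 0 × 5 = 0
  4 × 5^2 = 4 × 25 = 100
  0 × 5^3 = 0 × 125 = 0
  2 × 5^4 = 2 × 625 = 1250
  1 × 5^5 = 1 × 3125 = 3125
Sum = 2 + 0 + 100 + 0 + 1250 + 3125
= 4477


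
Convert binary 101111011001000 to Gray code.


Binary: 101111011001000
Gray code: G = B XOR (B >> 1)
B >> 1 = 010111101100100
101111011001000 XOR 010111101100100:
  1 XOR 0 = 1
  0 XOR 1 = 1
  1 XOR 0 = 1
  1 XOR 1 = 0
  1 XOR 1 = 0
  1 XOR 1 = 0
  0 XOR 1 = 1
  1 XOR 0 = 1
  1 XOR 1 = 0
  0 XOR 1 = 1
  0 XOR 0 = 0
  1 XOR 0 = 1
  0 XOR 1 = 1
  0 XOR 0 = 0
  0 XOR 0 = 0
= 111000110101100


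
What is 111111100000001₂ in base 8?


Group into 3-bit groups: 111111100000001
  111 = 7
  111 = 7
  100 = 4
  000 = 0
  001 = 1
= 0o77401


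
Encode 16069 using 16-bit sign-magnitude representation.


Sign bit: 0 (positive)
Magnitude: 16069 = 011111011000101
= 0011111011000101


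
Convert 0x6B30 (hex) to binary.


Each hex digit → 4 binary bits:
  6 = 0110
  B = 1011
  3 = 0011
  0 = 0000
Concatenate: 0110 1011 0011 0000
= 0110101100110000


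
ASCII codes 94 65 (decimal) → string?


Codes (decimal): 94 65
Per-code ASCII lookup:
  94  (special character) → '^'
  65  (range 65-90: uppercase, 65 - 65 = 0) → 'A'
= '^A'


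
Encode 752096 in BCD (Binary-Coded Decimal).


Each digit → 4-bit binary:
  7 → 0111
  5 → 0101
  2 → 0010
  0 → 0000
  9 → 1001
  6 → 0110
= 0111 0101 0010 0000 1001 0110


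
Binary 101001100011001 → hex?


Group into 4-bit nibbles: 0101001100011001
  0101 = 5
  0011 = 3
  0001 = 1
  1001 = 9
= 0x5319


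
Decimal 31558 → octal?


Divide by 8 repeatedly:
31558 ÷ 8 = 3944 remainder 6
3944 ÷ 8 = 493 remainder 0
493 ÷ 8 = 61 remainder 5
61 ÷ 8 = 7 remainder 5
7 ÷ 8 = 0 remainder 7
Reading remainders bottom-up:
= 0o75506
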